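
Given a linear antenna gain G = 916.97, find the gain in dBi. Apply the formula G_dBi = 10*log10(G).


G_dBi = 10 * log10(916.97) = 29.62 dBi

29.62 dBi


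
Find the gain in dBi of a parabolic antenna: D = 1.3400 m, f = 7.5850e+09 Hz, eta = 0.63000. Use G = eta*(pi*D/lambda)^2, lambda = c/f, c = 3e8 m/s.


lambda = c / f = 3.0000e+08 / 7.5850e+09 = 0.03955175 m
G_linear = 0.63000 * (pi * 1.3400 / 0.03955175)^2 = 7137.046
G_dBi = 10 * log10(7137.046) = 38.54 dBi

38.54 dBi


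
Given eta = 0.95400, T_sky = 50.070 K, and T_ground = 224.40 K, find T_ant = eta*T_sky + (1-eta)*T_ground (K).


T_ant = 0.95400 * 50.070 + (1 - 0.95400) * 224.40 = 58.09 K

58.09 K


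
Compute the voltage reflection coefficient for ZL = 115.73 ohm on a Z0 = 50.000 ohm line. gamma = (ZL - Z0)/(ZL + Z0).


gamma = (115.73 - 50.000) / (115.73 + 50.000) = 0.3966

0.3966


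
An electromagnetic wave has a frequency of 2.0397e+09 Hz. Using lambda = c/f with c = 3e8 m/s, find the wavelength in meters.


lambda = c / f = 3.0000e+08 / 2.0397e+09 = 0.1471 m

0.1471 m


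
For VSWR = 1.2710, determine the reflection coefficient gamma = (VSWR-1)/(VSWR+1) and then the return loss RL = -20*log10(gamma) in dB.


gamma = (1.2710 - 1) / (1.2710 + 1) = 0.1193307
RL = -20 * log10(0.1193307) = 18.46 dB

18.46 dB


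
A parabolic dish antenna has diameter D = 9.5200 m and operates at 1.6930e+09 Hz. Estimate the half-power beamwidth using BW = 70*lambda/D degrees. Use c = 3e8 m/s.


lambda = c / f = 3.0000e+08 / 1.6930e+09 = 0.1772002 m
BW = 70 * 0.1772002 / 9.5200 = 1.303 deg

1.303 deg


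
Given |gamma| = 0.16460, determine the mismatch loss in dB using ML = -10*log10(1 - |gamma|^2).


ML = -10 * log10(1 - 0.16460^2) = -10 * log10(0.97290684) = 0.1193 dB

0.1193 dB


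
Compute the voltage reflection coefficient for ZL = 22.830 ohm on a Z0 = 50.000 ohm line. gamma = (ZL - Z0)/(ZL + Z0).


gamma = (22.830 - 50.000) / (22.830 + 50.000) = -0.3731

-0.3731


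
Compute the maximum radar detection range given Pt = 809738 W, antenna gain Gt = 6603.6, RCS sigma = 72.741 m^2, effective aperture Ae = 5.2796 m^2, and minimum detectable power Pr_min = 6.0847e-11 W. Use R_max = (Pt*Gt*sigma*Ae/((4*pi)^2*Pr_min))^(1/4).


R^4 = 809738*6603.6*72.741*5.2796 / ((4*pi)^2 * 6.0847e-11) = 2.137207e+20
R_max = 2.137207e+20^0.25 = 120910 m

120910 m


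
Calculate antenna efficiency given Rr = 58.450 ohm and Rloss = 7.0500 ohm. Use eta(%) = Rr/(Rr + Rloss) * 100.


eta = 58.450 / (58.450 + 7.0500) * 100 = 89.24%

89.24%


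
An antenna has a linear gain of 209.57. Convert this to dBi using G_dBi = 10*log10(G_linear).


G_dBi = 10 * log10(209.57) = 23.21 dBi

23.21 dBi


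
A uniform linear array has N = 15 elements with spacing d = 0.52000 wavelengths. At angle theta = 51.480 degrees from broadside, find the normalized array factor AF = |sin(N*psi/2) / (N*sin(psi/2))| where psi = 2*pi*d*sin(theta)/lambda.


psi = 2*pi*0.52000*sin(51.480 deg) = 2.556271 rad
AF = |sin(15*2.556271/2) / (15*sin(2.556271/2))| = 0.02207

0.02207


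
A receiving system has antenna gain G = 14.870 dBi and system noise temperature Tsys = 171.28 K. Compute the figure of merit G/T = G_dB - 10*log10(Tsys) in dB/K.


G/T = 14.870 - 10*log10(171.28) = 14.870 - 22.33707 = -7.467 dB/K

-7.467 dB/K


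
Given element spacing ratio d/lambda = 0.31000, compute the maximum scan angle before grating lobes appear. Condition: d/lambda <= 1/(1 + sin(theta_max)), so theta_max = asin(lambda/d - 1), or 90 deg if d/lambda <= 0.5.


lambda/d - 1 = 1/0.31000 - 1 = 2.225806 >= 1
d/lambda <= 0.5, so the array can scan to endfire without grating lobes: theta_max = 90 deg

90 deg


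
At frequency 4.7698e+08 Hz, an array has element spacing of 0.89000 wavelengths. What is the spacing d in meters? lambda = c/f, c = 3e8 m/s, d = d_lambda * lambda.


lambda = c / f = 3.0000e+08 / 4.7698e+08 = 0.6289572 m
d = 0.89000 * 0.6289572 = 0.5598 m

0.5598 m


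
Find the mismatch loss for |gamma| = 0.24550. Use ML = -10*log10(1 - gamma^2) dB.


ML = -10 * log10(1 - 0.24550^2) = -10 * log10(0.93972975) = 0.2700 dB

0.2700 dB


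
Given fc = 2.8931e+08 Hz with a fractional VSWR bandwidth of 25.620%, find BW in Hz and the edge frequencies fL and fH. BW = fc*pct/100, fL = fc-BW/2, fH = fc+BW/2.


BW = 2.8931e+08 * 25.620/100 = 7.412122e+07 Hz
fL = 2.8931e+08 - 7.412122e+07/2 = 2.522e+08 Hz
fH = 2.8931e+08 + 7.412122e+07/2 = 3.264e+08 Hz

BW=7.412e+07 Hz, fL=2.522e+08 Hz, fH=3.264e+08 Hz


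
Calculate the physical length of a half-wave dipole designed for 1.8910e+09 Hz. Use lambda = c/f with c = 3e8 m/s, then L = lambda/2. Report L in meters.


lambda = c / f = 3.0000e+08 / 1.8910e+09 = 0.1586462 m
L = lambda / 2 = 0.1586462 / 2 = 0.07932 m

0.07932 m


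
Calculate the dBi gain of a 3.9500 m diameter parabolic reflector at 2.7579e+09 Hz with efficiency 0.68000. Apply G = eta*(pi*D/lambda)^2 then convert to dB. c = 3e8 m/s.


lambda = c / f = 3.0000e+08 / 2.7579e+09 = 0.1087784 m
G_linear = 0.68000 * (pi * 3.9500 / 0.1087784)^2 = 8849.475
G_dBi = 10 * log10(8849.475) = 39.47 dBi

39.47 dBi


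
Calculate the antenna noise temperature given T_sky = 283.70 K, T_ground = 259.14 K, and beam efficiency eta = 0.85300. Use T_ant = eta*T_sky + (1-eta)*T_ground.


T_ant = 0.85300 * 283.70 + (1 - 0.85300) * 259.14 = 280.1 K

280.1 K


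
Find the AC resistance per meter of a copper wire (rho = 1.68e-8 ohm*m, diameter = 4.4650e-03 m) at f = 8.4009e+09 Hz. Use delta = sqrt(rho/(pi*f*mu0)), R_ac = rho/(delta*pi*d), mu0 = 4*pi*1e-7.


delta = sqrt(1.68e-8 / (pi * 8.4009e+09 * 4*pi*1e-7)) = 7.117244e-07 m
R_ac = 1.68e-8 / (7.117244e-07 * pi * 4.4650e-03) = 1.683 ohm/m

1.683 ohm/m


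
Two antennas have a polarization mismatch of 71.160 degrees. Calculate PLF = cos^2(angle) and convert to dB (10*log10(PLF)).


PLF_linear = cos^2(71.160 deg) = 0.1042815
PLF_dB = 10 * log10(0.1042815) = -9.818 dB

-9.818 dB


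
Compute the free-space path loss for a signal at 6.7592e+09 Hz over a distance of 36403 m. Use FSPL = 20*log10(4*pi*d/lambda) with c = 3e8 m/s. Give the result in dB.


lambda = c / f = 3.0000e+08 / 6.7592e+09 = 0.04438395 m
FSPL = 20 * log10(4*pi*36403/0.04438395) = 140.3 dB

140.3 dB


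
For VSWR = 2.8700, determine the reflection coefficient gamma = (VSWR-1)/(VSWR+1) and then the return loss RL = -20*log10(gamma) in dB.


gamma = (2.8700 - 1) / (2.8700 + 1) = 0.4832041
RL = -20 * log10(0.4832041) = 6.317 dB

6.317 dB


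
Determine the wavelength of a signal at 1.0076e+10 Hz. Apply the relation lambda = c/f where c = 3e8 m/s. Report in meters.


lambda = c / f = 3.0000e+08 / 1.0076e+10 = 0.02977 m

0.02977 m


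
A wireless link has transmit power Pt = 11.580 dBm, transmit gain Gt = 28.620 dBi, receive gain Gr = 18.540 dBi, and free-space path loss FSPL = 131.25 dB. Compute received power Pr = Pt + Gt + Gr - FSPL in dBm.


Pr = 11.580 + 28.620 + 18.540 - 131.25 = -72.51 dBm

-72.51 dBm


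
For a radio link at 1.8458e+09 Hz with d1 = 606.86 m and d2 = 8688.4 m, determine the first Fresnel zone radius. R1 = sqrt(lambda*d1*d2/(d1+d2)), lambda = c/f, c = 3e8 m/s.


lambda = c / f = 3.0000e+08 / 1.8458e+09 = 0.1625312 m
R1 = sqrt(0.1625312 * 606.86 * 8688.4 / (606.86 + 8688.4)) = 9.602 m

9.602 m


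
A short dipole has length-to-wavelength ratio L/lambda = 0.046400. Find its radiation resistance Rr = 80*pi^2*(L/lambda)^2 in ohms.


Rr = 80 * pi^2 * (0.046400)^2 = 80 * 9.869604 * 2.152960e-03 = 1.700 ohm

1.700 ohm


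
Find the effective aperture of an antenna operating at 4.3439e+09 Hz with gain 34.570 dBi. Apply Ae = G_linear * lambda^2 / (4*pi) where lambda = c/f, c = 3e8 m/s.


lambda = c / f = 3.0000e+08 / 4.3439e+09 = 0.06906236 m
G_linear = 10^(34.570/10) = 2864.178
Ae = G_linear * lambda^2 / (4*pi) = 2864.178 * 0.06906236^2 / (4*pi) = 1.087 m^2

1.087 m^2


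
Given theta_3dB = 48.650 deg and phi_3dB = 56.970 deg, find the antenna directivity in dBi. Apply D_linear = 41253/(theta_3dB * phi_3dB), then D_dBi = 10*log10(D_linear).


D_linear = 41253 / (48.650 * 56.970) = 14.88423
D_dBi = 10 * log10(14.88423) = 11.73 dBi

11.73 dBi


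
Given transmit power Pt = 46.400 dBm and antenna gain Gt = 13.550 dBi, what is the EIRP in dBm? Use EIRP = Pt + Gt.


EIRP = Pt + Gt = 46.400 + 13.550 = 59.95 dBm

59.95 dBm


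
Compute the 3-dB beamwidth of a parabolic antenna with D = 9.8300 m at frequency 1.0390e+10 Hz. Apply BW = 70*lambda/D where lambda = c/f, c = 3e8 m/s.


lambda = c / f = 3.0000e+08 / 1.0390e+10 = 0.02887392 m
BW = 70 * 0.02887392 / 9.8300 = 0.2056 deg

0.2056 deg


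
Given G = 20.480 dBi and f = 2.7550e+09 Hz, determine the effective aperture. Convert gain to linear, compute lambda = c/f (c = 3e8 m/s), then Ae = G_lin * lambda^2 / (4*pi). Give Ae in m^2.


lambda = c / f = 3.0000e+08 / 2.7550e+09 = 0.1088929 m
G_linear = 10^(20.480/10) = 111.6863
Ae = G_linear * lambda^2 / (4*pi) = 111.6863 * 0.1088929^2 / (4*pi) = 0.1054 m^2

0.1054 m^2


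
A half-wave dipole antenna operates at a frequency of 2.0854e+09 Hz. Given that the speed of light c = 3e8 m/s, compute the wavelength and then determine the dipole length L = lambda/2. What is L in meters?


lambda = c / f = 3.0000e+08 / 2.0854e+09 = 0.1438573 m
L = lambda / 2 = 0.1438573 / 2 = 0.07193 m

0.07193 m


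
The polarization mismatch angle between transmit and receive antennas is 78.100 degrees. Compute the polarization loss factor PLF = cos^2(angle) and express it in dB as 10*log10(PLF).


PLF_linear = cos^2(78.100 deg) = 0.04252017
PLF_dB = 10 * log10(0.04252017) = -13.71 dB

-13.71 dB


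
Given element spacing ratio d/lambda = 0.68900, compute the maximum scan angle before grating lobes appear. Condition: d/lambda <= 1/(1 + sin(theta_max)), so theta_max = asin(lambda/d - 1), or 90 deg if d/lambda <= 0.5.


lambda/d - 1 = 1/0.68900 - 1 = 0.4513788
theta_max = asin(0.4513788) = 26.83 deg

26.83 deg


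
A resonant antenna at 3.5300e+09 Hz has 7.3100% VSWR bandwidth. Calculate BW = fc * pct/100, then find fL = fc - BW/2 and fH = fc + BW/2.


BW = 3.5300e+09 * 7.3100/100 = 2.580430e+08 Hz
fL = 3.5300e+09 - 2.580430e+08/2 = 3.401e+09 Hz
fH = 3.5300e+09 + 2.580430e+08/2 = 3.659e+09 Hz

BW=2.580e+08 Hz, fL=3.401e+09 Hz, fH=3.659e+09 Hz


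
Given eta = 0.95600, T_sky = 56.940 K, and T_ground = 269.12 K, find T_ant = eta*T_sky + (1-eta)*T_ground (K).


T_ant = 0.95600 * 56.940 + (1 - 0.95600) * 269.12 = 66.28 K

66.28 K


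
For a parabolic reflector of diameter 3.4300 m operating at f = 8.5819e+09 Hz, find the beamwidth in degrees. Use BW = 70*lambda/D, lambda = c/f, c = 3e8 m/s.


lambda = c / f = 3.0000e+08 / 8.5819e+09 = 0.03495729 m
BW = 70 * 0.03495729 / 3.4300 = 0.7134 deg

0.7134 deg


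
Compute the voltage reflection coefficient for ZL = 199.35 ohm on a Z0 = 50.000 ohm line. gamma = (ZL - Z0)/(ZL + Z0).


gamma = (199.35 - 50.000) / (199.35 + 50.000) = 0.5990

0.5990


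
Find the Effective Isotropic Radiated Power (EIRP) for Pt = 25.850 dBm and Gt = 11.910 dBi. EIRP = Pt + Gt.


EIRP = Pt + Gt = 25.850 + 11.910 = 37.76 dBm

37.76 dBm


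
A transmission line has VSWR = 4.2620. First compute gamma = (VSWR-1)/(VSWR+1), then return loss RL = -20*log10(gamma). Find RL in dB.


gamma = (4.2620 - 1) / (4.2620 + 1) = 0.6199164
RL = -20 * log10(0.6199164) = 4.153 dB

4.153 dB


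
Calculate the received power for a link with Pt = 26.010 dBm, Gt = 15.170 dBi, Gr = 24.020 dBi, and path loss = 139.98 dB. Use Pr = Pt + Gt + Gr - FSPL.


Pr = 26.010 + 15.170 + 24.020 - 139.98 = -74.78 dBm

-74.78 dBm


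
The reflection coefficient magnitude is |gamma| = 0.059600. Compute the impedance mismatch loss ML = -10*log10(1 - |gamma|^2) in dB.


ML = -10 * log10(1 - 0.059600^2) = -10 * log10(0.99644784) = 0.01545 dB

0.01545 dB


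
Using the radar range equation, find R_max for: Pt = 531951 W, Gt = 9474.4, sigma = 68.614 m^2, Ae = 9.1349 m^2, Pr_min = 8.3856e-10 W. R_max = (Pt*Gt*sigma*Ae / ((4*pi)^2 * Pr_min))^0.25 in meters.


R^4 = 531951*9474.4*68.614*9.1349 / ((4*pi)^2 * 8.3856e-10) = 2.385536e+19
R_max = 2.385536e+19^0.25 = 69887 m

69887 m


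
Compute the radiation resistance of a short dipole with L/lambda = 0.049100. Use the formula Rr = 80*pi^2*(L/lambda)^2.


Rr = 80 * pi^2 * (0.049100)^2 = 80 * 9.869604 * 2.410810e-03 = 1.903 ohm

1.903 ohm


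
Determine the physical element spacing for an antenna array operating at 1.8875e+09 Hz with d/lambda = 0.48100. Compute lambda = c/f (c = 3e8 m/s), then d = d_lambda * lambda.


lambda = c / f = 3.0000e+08 / 1.8875e+09 = 0.1589404 m
d = 0.48100 * 0.1589404 = 0.07645 m

0.07645 m


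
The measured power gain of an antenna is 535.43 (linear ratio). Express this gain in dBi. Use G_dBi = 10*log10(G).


G_dBi = 10 * log10(535.43) = 27.29 dBi

27.29 dBi


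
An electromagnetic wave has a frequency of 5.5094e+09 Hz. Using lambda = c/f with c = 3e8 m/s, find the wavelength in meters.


lambda = c / f = 3.0000e+08 / 5.5094e+09 = 0.05445 m

0.05445 m


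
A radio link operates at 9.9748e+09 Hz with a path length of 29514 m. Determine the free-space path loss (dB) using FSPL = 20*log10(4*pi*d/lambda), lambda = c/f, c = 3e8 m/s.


lambda = c / f = 3.0000e+08 / 9.9748e+09 = 0.03007579 m
FSPL = 20 * log10(4*pi*29514/0.03007579) = 141.8 dB

141.8 dB


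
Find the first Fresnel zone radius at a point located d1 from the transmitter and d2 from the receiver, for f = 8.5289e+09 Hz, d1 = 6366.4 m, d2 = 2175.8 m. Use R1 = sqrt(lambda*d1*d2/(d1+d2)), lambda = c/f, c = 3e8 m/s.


lambda = c / f = 3.0000e+08 / 8.5289e+09 = 0.03517452 m
R1 = sqrt(0.03517452 * 6366.4 * 2175.8 / (6366.4 + 2175.8)) = 7.552 m

7.552 m


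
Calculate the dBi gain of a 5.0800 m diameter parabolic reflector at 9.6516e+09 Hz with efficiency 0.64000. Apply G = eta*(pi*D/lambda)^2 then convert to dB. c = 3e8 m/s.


lambda = c / f = 3.0000e+08 / 9.6516e+09 = 0.03108293 m
G_linear = 0.64000 * (pi * 5.0800 / 0.03108293)^2 = 168718.7
G_dBi = 10 * log10(168718.7) = 52.27 dBi

52.27 dBi


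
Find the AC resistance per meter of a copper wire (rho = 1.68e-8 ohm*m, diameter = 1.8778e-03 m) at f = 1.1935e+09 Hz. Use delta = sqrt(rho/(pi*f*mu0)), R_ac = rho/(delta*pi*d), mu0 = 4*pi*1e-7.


delta = sqrt(1.68e-8 / (pi * 1.1935e+09 * 4*pi*1e-7)) = 1.888268e-06 m
R_ac = 1.68e-8 / (1.888268e-06 * pi * 1.8778e-03) = 1.508 ohm/m

1.508 ohm/m


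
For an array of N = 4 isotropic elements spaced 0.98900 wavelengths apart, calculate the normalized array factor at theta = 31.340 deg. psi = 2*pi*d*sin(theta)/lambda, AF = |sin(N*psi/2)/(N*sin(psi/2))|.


psi = 2*pi*0.98900*sin(31.340 deg) = 3.232034 rad
AF = |sin(4*3.232034/2) / (4*sin(3.232034/2))| = 0.04502

0.04502


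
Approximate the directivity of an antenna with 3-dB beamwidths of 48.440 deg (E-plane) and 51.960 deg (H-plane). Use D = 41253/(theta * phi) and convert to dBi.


D_linear = 41253 / (48.440 * 51.960) = 16.39012
D_dBi = 10 * log10(16.39012) = 12.15 dBi

12.15 dBi


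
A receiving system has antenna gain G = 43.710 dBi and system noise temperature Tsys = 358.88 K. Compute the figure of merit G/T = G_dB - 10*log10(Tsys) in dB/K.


G/T = 43.710 - 10*log10(358.88) = 43.710 - 25.54949 = 18.16 dB/K

18.16 dB/K


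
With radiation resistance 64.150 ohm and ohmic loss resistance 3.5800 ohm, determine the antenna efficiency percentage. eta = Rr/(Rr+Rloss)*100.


eta = 64.150 / (64.150 + 3.5800) * 100 = 94.71%

94.71%


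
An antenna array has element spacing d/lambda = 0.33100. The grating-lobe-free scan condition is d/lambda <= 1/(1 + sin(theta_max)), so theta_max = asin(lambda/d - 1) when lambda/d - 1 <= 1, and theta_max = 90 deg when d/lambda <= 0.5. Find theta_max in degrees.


lambda/d - 1 = 1/0.33100 - 1 = 2.021148 >= 1
d/lambda <= 0.5, so the array can scan to endfire without grating lobes: theta_max = 90 deg

90 deg


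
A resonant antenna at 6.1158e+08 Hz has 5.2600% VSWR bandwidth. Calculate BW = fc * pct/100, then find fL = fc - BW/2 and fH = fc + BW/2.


BW = 6.1158e+08 * 5.2600/100 = 3.216911e+07 Hz
fL = 6.1158e+08 - 3.216911e+07/2 = 5.955e+08 Hz
fH = 6.1158e+08 + 3.216911e+07/2 = 6.277e+08 Hz

BW=3.217e+07 Hz, fL=5.955e+08 Hz, fH=6.277e+08 Hz


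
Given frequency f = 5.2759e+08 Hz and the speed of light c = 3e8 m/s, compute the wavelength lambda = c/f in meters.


lambda = c / f = 3.0000e+08 / 5.2759e+08 = 0.5686 m

0.5686 m


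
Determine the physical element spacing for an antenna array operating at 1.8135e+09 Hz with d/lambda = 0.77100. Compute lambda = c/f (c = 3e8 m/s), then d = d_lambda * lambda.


lambda = c / f = 3.0000e+08 / 1.8135e+09 = 0.1654260 m
d = 0.77100 * 0.1654260 = 0.1275 m

0.1275 m


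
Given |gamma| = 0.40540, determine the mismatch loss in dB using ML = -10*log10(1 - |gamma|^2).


ML = -10 * log10(1 - 0.40540^2) = -10 * log10(0.83565084) = 0.7798 dB

0.7798 dB


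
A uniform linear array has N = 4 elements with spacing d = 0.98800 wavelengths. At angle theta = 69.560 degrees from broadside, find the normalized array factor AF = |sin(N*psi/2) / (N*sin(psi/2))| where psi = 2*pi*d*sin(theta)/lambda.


psi = 2*pi*0.98800*sin(69.560 deg) = 5.816935 rad
AF = |sin(4*5.816935/2) / (4*sin(5.816935/2))| = 0.8691

0.8691


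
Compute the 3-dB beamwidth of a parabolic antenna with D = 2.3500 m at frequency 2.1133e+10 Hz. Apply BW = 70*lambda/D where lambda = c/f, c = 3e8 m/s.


lambda = c / f = 3.0000e+08 / 2.1133e+10 = 0.01419581 m
BW = 70 * 0.01419581 / 2.3500 = 0.4229 deg

0.4229 deg


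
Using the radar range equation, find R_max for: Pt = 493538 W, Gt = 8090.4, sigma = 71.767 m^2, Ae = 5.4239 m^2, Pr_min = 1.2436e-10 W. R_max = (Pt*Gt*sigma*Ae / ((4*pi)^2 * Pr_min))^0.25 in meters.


R^4 = 493538*8090.4*71.767*5.4239 / ((4*pi)^2 * 1.2436e-10) = 7.914557e+19
R_max = 7.914557e+19^0.25 = 94321 m

94321 m


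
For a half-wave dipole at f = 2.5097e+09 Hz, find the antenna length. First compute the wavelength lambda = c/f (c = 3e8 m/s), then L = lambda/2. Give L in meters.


lambda = c / f = 3.0000e+08 / 2.5097e+09 = 0.1195362 m
L = lambda / 2 = 0.1195362 / 2 = 0.05977 m

0.05977 m


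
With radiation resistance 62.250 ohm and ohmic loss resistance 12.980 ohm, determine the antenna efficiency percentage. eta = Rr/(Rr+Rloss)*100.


eta = 62.250 / (62.250 + 12.980) * 100 = 82.75%

82.75%


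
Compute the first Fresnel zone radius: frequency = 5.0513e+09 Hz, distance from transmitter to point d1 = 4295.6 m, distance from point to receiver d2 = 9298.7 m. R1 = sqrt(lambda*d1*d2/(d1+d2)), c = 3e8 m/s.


lambda = c / f = 3.0000e+08 / 5.0513e+09 = 0.05939065 m
R1 = sqrt(0.05939065 * 4295.6 * 9298.7 / (4295.6 + 9298.7)) = 13.21 m

13.21 m


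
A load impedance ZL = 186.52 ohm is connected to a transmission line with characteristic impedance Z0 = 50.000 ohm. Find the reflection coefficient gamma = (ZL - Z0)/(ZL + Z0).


gamma = (186.52 - 50.000) / (186.52 + 50.000) = 0.5772

0.5772


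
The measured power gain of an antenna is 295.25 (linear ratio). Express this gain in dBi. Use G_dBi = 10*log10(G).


G_dBi = 10 * log10(295.25) = 24.70 dBi

24.70 dBi


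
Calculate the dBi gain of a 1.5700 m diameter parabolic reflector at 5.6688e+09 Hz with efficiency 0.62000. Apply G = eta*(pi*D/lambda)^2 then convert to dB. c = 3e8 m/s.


lambda = c / f = 3.0000e+08 / 5.6688e+09 = 0.05292125 m
G_linear = 0.62000 * (pi * 1.5700 / 0.05292125)^2 = 5385.556
G_dBi = 10 * log10(5385.556) = 37.31 dBi

37.31 dBi


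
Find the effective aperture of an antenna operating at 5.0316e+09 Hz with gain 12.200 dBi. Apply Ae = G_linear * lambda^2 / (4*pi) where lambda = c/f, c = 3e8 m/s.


lambda = c / f = 3.0000e+08 / 5.0316e+09 = 0.05962318 m
G_linear = 10^(12.200/10) = 16.59587
Ae = G_linear * lambda^2 / (4*pi) = 16.59587 * 0.05962318^2 / (4*pi) = 4.695e-03 m^2

4.695e-03 m^2


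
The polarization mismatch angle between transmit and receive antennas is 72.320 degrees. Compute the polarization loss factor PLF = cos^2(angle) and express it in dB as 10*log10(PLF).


PLF_linear = cos^2(72.320 deg) = 0.09223399
PLF_dB = 10 * log10(0.09223399) = -10.35 dB

-10.35 dB


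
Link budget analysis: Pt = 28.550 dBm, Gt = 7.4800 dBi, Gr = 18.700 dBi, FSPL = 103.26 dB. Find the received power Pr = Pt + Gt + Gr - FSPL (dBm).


Pr = 28.550 + 7.4800 + 18.700 - 103.26 = -48.53 dBm

-48.53 dBm


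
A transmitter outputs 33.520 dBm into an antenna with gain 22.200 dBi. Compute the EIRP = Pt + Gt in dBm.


EIRP = Pt + Gt = 33.520 + 22.200 = 55.72 dBm

55.72 dBm


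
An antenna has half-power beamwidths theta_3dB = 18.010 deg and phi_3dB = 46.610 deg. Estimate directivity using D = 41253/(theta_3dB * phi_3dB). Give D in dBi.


D_linear = 41253 / (18.010 * 46.610) = 49.14312
D_dBi = 10 * log10(49.14312) = 16.91 dBi

16.91 dBi


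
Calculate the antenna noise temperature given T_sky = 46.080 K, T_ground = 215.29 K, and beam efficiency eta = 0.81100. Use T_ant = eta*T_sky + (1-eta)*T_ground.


T_ant = 0.81100 * 46.080 + (1 - 0.81100) * 215.29 = 78.06 K

78.06 K


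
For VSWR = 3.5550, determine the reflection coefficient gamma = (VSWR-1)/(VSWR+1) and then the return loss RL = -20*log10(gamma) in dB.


gamma = (3.5550 - 1) / (3.5550 + 1) = 0.5609221
RL = -20 * log10(0.5609221) = 5.022 dB

5.022 dB


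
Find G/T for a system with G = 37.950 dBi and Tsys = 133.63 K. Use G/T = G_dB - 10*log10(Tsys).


G/T = 37.950 - 10*log10(133.63) = 37.950 - 21.25904 = 16.69 dB/K

16.69 dB/K


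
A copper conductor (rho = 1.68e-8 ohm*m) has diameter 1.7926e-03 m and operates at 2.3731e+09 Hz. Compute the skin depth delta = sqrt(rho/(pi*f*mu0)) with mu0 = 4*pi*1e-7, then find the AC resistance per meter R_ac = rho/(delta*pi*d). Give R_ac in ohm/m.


delta = sqrt(1.68e-8 / (pi * 2.3731e+09 * 4*pi*1e-7)) = 1.339112e-06 m
R_ac = 1.68e-8 / (1.339112e-06 * pi * 1.7926e-03) = 2.228 ohm/m

2.228 ohm/m


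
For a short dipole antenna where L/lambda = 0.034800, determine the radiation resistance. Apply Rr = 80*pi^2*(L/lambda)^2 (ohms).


Rr = 80 * pi^2 * (0.034800)^2 = 80 * 9.869604 * 1.211040e-03 = 0.9562 ohm

0.9562 ohm


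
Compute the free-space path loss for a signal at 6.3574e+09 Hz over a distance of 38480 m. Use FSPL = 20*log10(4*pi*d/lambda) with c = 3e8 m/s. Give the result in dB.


lambda = c / f = 3.0000e+08 / 6.3574e+09 = 0.04718910 m
FSPL = 20 * log10(4*pi*38480/0.04718910) = 140.2 dB

140.2 dB


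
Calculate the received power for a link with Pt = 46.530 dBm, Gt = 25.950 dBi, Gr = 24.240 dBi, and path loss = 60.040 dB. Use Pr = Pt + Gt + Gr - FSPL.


Pr = 46.530 + 25.950 + 24.240 - 60.040 = 36.68 dBm

36.68 dBm


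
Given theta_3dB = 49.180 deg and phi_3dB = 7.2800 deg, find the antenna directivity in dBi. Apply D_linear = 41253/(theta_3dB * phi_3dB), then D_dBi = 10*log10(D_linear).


D_linear = 41253 / (49.180 * 7.2800) = 115.2221
D_dBi = 10 * log10(115.2221) = 20.62 dBi

20.62 dBi


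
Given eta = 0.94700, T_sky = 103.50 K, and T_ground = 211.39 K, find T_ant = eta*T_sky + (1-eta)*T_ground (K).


T_ant = 0.94700 * 103.50 + (1 - 0.94700) * 211.39 = 109.2 K

109.2 K


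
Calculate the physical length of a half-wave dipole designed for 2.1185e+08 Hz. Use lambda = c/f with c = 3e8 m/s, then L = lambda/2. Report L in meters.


lambda = c / f = 3.0000e+08 / 2.1185e+08 = 1.416096 m
L = lambda / 2 = 1.416096 / 2 = 0.7080 m

0.7080 m


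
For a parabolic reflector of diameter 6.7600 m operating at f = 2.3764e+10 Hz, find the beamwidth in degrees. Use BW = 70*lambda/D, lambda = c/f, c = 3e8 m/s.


lambda = c / f = 3.0000e+08 / 2.3764e+10 = 0.01262414 m
BW = 70 * 0.01262414 / 6.7600 = 0.1307 deg

0.1307 deg


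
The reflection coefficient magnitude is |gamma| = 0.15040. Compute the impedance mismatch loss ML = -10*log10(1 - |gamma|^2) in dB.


ML = -10 * log10(1 - 0.15040^2) = -10 * log10(0.97737984) = 0.09937 dB

0.09937 dB


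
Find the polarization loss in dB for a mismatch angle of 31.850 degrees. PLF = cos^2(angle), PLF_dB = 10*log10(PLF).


PLF_linear = cos^2(31.850 deg) = 0.7215356
PLF_dB = 10 * log10(0.7215356) = -1.417 dB

-1.417 dB


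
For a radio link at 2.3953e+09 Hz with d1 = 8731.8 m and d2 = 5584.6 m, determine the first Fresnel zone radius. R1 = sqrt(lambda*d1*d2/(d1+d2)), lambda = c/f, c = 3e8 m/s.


lambda = c / f = 3.0000e+08 / 2.3953e+09 = 0.1252453 m
R1 = sqrt(0.1252453 * 8731.8 * 5584.6 / (8731.8 + 5584.6)) = 20.65 m

20.65 m


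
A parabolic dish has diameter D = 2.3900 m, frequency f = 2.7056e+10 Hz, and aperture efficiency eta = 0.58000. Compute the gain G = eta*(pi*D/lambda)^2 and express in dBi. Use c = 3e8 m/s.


lambda = c / f = 3.0000e+08 / 2.7056e+10 = 0.01108811 m
G_linear = 0.58000 * (pi * 2.3900 / 0.01108811)^2 = 265955.2
G_dBi = 10 * log10(265955.2) = 54.25 dBi

54.25 dBi


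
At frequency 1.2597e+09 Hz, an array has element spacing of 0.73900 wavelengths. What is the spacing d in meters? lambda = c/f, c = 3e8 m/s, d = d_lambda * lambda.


lambda = c / f = 3.0000e+08 / 1.2597e+09 = 0.2381519 m
d = 0.73900 * 0.2381519 = 0.1760 m

0.1760 m


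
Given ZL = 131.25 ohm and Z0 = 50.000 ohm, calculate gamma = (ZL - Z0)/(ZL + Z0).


gamma = (131.25 - 50.000) / (131.25 + 50.000) = 0.4483

0.4483


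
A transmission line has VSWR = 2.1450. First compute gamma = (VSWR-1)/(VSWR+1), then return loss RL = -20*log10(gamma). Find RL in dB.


gamma = (2.1450 - 1) / (2.1450 + 1) = 0.3640700
RL = -20 * log10(0.3640700) = 8.776 dB

8.776 dB


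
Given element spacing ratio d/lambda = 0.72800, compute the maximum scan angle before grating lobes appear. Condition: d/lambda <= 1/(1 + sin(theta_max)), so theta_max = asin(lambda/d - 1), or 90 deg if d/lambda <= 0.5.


lambda/d - 1 = 1/0.72800 - 1 = 0.3736264
theta_max = asin(0.3736264) = 21.94 deg

21.94 deg


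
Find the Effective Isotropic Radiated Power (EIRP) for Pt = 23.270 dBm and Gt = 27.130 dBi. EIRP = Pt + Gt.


EIRP = Pt + Gt = 23.270 + 27.130 = 50.40 dBm

50.40 dBm


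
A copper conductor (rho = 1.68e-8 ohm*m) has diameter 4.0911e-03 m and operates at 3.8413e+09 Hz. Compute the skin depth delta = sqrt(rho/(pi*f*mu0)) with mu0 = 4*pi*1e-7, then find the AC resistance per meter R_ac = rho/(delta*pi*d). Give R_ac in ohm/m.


delta = sqrt(1.68e-8 / (pi * 3.8413e+09 * 4*pi*1e-7)) = 1.052533e-06 m
R_ac = 1.68e-8 / (1.052533e-06 * pi * 4.0911e-03) = 1.242 ohm/m

1.242 ohm/m


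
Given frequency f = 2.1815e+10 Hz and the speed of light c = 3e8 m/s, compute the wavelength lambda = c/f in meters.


lambda = c / f = 3.0000e+08 / 2.1815e+10 = 0.01375 m

0.01375 m


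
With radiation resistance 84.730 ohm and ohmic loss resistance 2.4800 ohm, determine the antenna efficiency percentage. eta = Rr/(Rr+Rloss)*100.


eta = 84.730 / (84.730 + 2.4800) * 100 = 97.16%

97.16%


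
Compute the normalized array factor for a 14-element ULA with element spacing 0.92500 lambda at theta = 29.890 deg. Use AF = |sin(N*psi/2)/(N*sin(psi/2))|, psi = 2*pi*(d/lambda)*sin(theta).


psi = 2*pi*0.92500*sin(29.890 deg) = 2.896305 rad
AF = |sin(14*2.896305/2) / (14*sin(2.896305/2))| = 0.07120

0.07120


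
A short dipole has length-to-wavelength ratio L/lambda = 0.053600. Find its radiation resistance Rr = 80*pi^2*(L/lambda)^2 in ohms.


Rr = 80 * pi^2 * (0.053600)^2 = 80 * 9.869604 * 2.872960e-03 = 2.268 ohm

2.268 ohm


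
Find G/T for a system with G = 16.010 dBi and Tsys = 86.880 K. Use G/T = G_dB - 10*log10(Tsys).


G/T = 16.010 - 10*log10(86.880) = 16.010 - 19.38920 = -3.379 dB/K

-3.379 dB/K


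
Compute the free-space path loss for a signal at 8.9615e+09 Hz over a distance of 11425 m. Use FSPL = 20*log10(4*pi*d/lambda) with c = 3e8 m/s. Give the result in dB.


lambda = c / f = 3.0000e+08 / 8.9615e+09 = 0.03347654 m
FSPL = 20 * log10(4*pi*11425/0.03347654) = 132.6 dB

132.6 dB


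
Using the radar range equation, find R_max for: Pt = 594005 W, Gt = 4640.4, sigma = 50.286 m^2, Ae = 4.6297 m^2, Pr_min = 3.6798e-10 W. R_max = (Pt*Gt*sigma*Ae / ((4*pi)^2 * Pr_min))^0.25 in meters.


R^4 = 594005*4640.4*50.286*4.6297 / ((4*pi)^2 * 3.6798e-10) = 1.104337e+19
R_max = 1.104337e+19^0.25 = 57647 m

57647 m


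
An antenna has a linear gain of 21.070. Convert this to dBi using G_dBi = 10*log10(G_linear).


G_dBi = 10 * log10(21.070) = 13.24 dBi

13.24 dBi


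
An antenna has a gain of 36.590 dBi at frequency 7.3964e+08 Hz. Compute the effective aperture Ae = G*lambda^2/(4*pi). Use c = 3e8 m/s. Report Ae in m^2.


lambda = c / f = 3.0000e+08 / 7.3964e+08 = 0.4056027 m
G_linear = 10^(36.590/10) = 4560.369
Ae = G_linear * lambda^2 / (4*pi) = 4560.369 * 0.4056027^2 / (4*pi) = 59.70 m^2

59.70 m^2


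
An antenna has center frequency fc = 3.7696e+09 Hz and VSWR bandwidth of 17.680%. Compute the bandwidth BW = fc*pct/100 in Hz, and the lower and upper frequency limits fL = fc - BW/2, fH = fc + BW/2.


BW = 3.7696e+09 * 17.680/100 = 6.664653e+08 Hz
fL = 3.7696e+09 - 6.664653e+08/2 = 3.436e+09 Hz
fH = 3.7696e+09 + 6.664653e+08/2 = 4.103e+09 Hz

BW=6.665e+08 Hz, fL=3.436e+09 Hz, fH=4.103e+09 Hz


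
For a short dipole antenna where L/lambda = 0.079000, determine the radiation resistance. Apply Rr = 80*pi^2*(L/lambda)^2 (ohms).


Rr = 80 * pi^2 * (0.079000)^2 = 80 * 9.869604 * 6.241000e-03 = 4.928 ohm

4.928 ohm


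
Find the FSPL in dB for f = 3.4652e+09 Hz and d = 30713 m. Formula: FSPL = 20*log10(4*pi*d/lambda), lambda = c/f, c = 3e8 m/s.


lambda = c / f = 3.0000e+08 / 3.4652e+09 = 0.08657509 m
FSPL = 20 * log10(4*pi*30713/0.08657509) = 133.0 dB

133.0 dB


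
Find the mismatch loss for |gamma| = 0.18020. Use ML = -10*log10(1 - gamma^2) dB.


ML = -10 * log10(1 - 0.18020^2) = -10 * log10(0.96752796) = 0.1434 dB

0.1434 dB


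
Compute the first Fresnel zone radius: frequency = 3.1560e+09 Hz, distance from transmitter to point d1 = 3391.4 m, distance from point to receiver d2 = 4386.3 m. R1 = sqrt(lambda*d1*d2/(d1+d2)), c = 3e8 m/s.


lambda = c / f = 3.0000e+08 / 3.1560e+09 = 0.09505703 m
R1 = sqrt(0.09505703 * 3391.4 * 4386.3 / (3391.4 + 4386.3)) = 13.48 m

13.48 m


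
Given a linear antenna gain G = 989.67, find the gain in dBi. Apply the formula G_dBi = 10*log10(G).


G_dBi = 10 * log10(989.67) = 29.95 dBi

29.95 dBi


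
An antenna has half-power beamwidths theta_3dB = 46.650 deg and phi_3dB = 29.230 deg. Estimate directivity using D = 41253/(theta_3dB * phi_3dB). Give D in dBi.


D_linear = 41253 / (46.650 * 29.230) = 30.25346
D_dBi = 10 * log10(30.25346) = 14.81 dBi

14.81 dBi


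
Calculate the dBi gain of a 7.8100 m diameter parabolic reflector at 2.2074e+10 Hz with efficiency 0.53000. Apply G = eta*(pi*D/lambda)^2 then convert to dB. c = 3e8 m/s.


lambda = c / f = 3.0000e+08 / 2.2074e+10 = 0.01359065 m
G_linear = 0.53000 * (pi * 7.8100 / 0.01359065)^2 = 1.727417e+06
G_dBi = 10 * log10(1.727417e+06) = 62.37 dBi

62.37 dBi


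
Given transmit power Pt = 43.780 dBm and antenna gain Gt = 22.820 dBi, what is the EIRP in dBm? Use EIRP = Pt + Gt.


EIRP = Pt + Gt = 43.780 + 22.820 = 66.60 dBm

66.60 dBm


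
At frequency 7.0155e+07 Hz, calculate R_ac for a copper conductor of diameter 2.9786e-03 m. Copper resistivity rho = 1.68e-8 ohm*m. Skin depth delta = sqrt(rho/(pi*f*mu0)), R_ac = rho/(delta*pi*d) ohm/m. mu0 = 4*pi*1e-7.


delta = sqrt(1.68e-8 / (pi * 7.0155e+07 * 4*pi*1e-7)) = 7.788350e-06 m
R_ac = 1.68e-8 / (7.788350e-06 * pi * 2.9786e-03) = 0.2305 ohm/m

0.2305 ohm/m


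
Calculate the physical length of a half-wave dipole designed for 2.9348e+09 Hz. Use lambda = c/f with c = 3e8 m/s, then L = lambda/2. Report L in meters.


lambda = c / f = 3.0000e+08 / 2.9348e+09 = 0.1022216 m
L = lambda / 2 = 0.1022216 / 2 = 0.05111 m

0.05111 m


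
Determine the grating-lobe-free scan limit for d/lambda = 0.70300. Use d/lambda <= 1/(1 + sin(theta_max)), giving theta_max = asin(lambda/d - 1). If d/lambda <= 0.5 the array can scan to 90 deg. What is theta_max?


lambda/d - 1 = 1/0.70300 - 1 = 0.4224751
theta_max = asin(0.4224751) = 24.99 deg

24.99 deg


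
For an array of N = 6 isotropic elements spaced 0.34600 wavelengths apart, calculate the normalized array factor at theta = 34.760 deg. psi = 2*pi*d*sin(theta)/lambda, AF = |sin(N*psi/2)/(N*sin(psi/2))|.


psi = 2*pi*0.34600*sin(34.760 deg) = 1.239475 rad
AF = |sin(6*1.239475/2) / (6*sin(1.239475/2))| = 0.1565

0.1565


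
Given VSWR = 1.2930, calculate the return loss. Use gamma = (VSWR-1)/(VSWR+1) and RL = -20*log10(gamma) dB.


gamma = (1.2930 - 1) / (1.2930 + 1) = 0.1277802
RL = -20 * log10(0.1277802) = 17.87 dB

17.87 dB


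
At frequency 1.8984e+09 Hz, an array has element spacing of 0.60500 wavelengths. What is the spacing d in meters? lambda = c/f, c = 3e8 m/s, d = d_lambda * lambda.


lambda = c / f = 3.0000e+08 / 1.8984e+09 = 0.1580278 m
d = 0.60500 * 0.1580278 = 0.09561 m

0.09561 m


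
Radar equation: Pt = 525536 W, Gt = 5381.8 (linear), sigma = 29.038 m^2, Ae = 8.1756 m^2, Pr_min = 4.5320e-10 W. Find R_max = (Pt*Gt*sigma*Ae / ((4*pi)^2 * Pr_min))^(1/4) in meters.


R^4 = 525536*5381.8*29.038*8.1756 / ((4*pi)^2 * 4.5320e-10) = 9.382244e+18
R_max = 9.382244e+18^0.25 = 55345 m

55345 m


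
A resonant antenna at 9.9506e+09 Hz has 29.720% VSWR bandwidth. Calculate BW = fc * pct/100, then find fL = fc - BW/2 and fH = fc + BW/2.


BW = 9.9506e+09 * 29.720/100 = 2.957318e+09 Hz
fL = 9.9506e+09 - 2.957318e+09/2 = 8.472e+09 Hz
fH = 9.9506e+09 + 2.957318e+09/2 = 1.143e+10 Hz

BW=2.957e+09 Hz, fL=8.472e+09 Hz, fH=1.143e+10 Hz


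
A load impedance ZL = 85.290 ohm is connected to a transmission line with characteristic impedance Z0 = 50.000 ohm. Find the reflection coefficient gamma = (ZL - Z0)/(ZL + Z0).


gamma = (85.290 - 50.000) / (85.290 + 50.000) = 0.2608

0.2608


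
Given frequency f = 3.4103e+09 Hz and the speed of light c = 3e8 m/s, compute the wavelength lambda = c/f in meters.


lambda = c / f = 3.0000e+08 / 3.4103e+09 = 0.08797 m

0.08797 m


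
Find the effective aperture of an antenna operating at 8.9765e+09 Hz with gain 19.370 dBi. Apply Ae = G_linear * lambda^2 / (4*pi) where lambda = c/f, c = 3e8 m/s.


lambda = c / f = 3.0000e+08 / 8.9765e+09 = 0.03342060 m
G_linear = 10^(19.370/10) = 86.49679
Ae = G_linear * lambda^2 / (4*pi) = 86.49679 * 0.03342060^2 / (4*pi) = 7.688e-03 m^2

7.688e-03 m^2


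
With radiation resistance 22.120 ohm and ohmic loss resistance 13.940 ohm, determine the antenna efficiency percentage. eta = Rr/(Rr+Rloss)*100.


eta = 22.120 / (22.120 + 13.940) * 100 = 61.34%

61.34%


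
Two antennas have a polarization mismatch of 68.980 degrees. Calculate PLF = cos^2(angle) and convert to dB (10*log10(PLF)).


PLF_linear = cos^2(68.980 deg) = 0.1286612
PLF_dB = 10 * log10(0.1286612) = -8.906 dB

-8.906 dB


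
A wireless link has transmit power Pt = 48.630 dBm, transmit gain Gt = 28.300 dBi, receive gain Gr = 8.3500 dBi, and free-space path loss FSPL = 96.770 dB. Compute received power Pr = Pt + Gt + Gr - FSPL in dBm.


Pr = 48.630 + 28.300 + 8.3500 - 96.770 = -11.49 dBm

-11.49 dBm


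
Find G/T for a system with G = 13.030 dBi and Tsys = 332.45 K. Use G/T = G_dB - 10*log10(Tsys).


G/T = 13.030 - 10*log10(332.45) = 13.030 - 25.21726 = -12.19 dB/K

-12.19 dB/K


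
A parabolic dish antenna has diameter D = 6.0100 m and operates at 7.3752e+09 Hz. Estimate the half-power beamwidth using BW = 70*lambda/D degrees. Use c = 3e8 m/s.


lambda = c / f = 3.0000e+08 / 7.3752e+09 = 0.04067686 m
BW = 70 * 0.04067686 / 6.0100 = 0.4738 deg

0.4738 deg


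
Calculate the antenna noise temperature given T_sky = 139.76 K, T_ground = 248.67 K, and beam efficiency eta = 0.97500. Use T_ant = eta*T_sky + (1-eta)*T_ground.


T_ant = 0.97500 * 139.76 + (1 - 0.97500) * 248.67 = 142.5 K

142.5 K


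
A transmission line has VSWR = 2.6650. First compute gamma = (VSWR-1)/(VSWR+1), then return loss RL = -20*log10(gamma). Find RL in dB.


gamma = (2.6650 - 1) / (2.6650 + 1) = 0.4542974
RL = -20 * log10(0.4542974) = 6.853 dB

6.853 dB


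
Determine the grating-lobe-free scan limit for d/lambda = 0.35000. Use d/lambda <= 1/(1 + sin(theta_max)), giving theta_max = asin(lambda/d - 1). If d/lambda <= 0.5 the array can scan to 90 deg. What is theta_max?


lambda/d - 1 = 1/0.35000 - 1 = 1.857143 >= 1
d/lambda <= 0.5, so the array can scan to endfire without grating lobes: theta_max = 90 deg

90 deg


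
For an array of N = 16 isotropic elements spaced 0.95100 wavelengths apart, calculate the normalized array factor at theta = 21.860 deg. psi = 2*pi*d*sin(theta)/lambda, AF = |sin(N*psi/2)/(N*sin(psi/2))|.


psi = 2*pi*0.95100*sin(21.860 deg) = 2.224846 rad
AF = |sin(16*2.224846/2) / (16*sin(2.224846/2))| = 0.06048

0.06048


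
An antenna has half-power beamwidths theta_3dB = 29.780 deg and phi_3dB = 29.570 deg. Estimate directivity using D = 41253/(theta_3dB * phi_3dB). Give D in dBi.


D_linear = 41253 / (29.780 * 29.570) = 46.84676
D_dBi = 10 * log10(46.84676) = 16.71 dBi

16.71 dBi


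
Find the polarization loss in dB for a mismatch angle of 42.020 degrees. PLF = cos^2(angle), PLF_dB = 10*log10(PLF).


PLF_linear = cos^2(42.020 deg) = 0.5519171
PLF_dB = 10 * log10(0.5519171) = -2.581 dB

-2.581 dB


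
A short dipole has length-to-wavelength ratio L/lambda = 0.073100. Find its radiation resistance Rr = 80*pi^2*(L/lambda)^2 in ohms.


Rr = 80 * pi^2 * (0.073100)^2 = 80 * 9.869604 * 5.343610e-03 = 4.219 ohm

4.219 ohm


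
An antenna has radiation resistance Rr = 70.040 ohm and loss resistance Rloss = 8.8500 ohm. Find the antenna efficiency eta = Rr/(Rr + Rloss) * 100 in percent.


eta = 70.040 / (70.040 + 8.8500) * 100 = 88.78%

88.78%


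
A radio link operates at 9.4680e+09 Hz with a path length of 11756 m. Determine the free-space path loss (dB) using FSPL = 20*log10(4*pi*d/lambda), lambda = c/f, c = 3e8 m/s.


lambda = c / f = 3.0000e+08 / 9.4680e+09 = 0.03168568 m
FSPL = 20 * log10(4*pi*11756/0.03168568) = 133.4 dB

133.4 dB


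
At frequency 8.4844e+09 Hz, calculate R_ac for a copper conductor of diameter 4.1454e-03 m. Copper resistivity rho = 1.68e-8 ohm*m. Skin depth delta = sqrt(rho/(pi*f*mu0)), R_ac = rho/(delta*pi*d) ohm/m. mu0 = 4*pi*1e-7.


delta = sqrt(1.68e-8 / (pi * 8.4844e+09 * 4*pi*1e-7)) = 7.082135e-07 m
R_ac = 1.68e-8 / (7.082135e-07 * pi * 4.1454e-03) = 1.821 ohm/m

1.821 ohm/m


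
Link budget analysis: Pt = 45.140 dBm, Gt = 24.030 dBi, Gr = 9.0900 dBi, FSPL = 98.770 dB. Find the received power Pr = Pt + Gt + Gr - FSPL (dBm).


Pr = 45.140 + 24.030 + 9.0900 - 98.770 = -20.51 dBm

-20.51 dBm


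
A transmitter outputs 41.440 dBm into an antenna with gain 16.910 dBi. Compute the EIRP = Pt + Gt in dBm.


EIRP = Pt + Gt = 41.440 + 16.910 = 58.35 dBm

58.35 dBm


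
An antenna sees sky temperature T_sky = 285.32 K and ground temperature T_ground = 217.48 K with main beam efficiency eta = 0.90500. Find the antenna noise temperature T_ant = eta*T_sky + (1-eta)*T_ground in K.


T_ant = 0.90500 * 285.32 + (1 - 0.90500) * 217.48 = 278.9 K

278.9 K


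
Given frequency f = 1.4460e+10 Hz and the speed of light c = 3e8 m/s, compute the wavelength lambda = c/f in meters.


lambda = c / f = 3.0000e+08 / 1.4460e+10 = 0.02075 m

0.02075 m


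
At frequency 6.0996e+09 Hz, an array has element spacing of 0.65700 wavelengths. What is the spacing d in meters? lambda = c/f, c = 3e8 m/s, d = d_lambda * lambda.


lambda = c / f = 3.0000e+08 / 6.0996e+09 = 0.04918355 m
d = 0.65700 * 0.04918355 = 0.03231 m

0.03231 m


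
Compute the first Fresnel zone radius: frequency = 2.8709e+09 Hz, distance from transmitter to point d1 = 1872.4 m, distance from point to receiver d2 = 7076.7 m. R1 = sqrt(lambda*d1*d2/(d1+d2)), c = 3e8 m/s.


lambda = c / f = 3.0000e+08 / 2.8709e+09 = 0.1044968 m
R1 = sqrt(0.1044968 * 1872.4 * 7076.7 / (1872.4 + 7076.7)) = 12.44 m

12.44 m
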